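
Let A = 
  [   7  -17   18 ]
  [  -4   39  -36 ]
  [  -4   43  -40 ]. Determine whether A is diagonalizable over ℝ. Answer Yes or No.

Characteristic polynomial: p(r) = r^3 - 6r^2 - 15r + 100 = (r - 5)^2(r + 4).
r = 5 has algebraic multiplicity 2; rank(A − 5I) = 2, so geometric multiplicity = 1.
Geometric multiplicity < algebraic multiplicity, so A is not diagonalizable.

No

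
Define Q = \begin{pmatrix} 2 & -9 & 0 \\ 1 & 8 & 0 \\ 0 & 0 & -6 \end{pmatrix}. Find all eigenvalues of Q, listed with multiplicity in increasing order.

Characteristic polynomial: p(r) = r^3 - 4r^2 - 35r + 150 = (r - 5)^2(r + 6).
Roots (with multiplicity): -6, 5, 5.

-6, 5, 5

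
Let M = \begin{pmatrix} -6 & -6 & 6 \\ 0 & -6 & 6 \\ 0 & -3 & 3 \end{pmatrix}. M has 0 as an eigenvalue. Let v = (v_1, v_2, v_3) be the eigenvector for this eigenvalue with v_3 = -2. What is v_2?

-2

M = [[-6, -6, 6], [0, -6, 6], [0, -3, 3]].
Solving (M)v = 0 gives the eigenspace spanned by (0, -2, -2).
With v_3 = -2, v = (0, -2, -2), so v_2 = -2.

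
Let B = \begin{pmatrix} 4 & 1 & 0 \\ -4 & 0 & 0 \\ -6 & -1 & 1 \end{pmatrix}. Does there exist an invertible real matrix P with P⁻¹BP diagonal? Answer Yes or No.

No

Characteristic polynomial: p(s) = s^3 - 5s^2 + 8s - 4 = (s - 2)^2(s - 1).
s = 2 has algebraic multiplicity 2; rank(B − 2I) = 2, so geometric multiplicity = 1.
Geometric multiplicity < algebraic multiplicity, so B is not diagonalizable.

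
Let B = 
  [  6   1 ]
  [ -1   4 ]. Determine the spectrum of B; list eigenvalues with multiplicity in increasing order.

5, 5

Characteristic polynomial: p(r) = r^2 - 10r + 25 = (r - 5)^2.
Roots (with multiplicity): 5, 5.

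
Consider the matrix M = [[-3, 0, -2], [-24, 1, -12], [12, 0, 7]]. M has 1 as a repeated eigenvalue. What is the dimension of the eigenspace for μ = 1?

M − 1I = [[-4, 0, -2], [-24, 0, -12], [12, 0, 6]].
This matrix has rank 1, so its null space has dimension 3 − 1 = 2.

2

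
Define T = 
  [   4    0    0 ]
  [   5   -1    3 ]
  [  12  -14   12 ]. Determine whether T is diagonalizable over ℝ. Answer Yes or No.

Yes

Characteristic polynomial: p(μ) = μ^3 - 15μ^2 + 74μ - 120 = (μ - 6)(μ - 5)(μ - 4).
All 3 eigenvalues are distinct, so T is diagonalizable.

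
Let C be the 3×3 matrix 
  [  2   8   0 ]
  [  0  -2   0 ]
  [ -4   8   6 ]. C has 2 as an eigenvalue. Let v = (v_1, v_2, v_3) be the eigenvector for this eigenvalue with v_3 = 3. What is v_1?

3

C − 2I = [[0, 8, 0], [0, -4, 0], [-4, 8, 4]].
Solving (C − 2I)v = 0 gives the eigenspace spanned by (3, 0, 3).
With v_3 = 3, v = (3, 0, 3), so v_1 = 3.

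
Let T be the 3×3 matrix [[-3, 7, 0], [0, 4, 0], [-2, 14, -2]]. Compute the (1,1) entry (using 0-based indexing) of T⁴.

Characteristic polynomial: s^3 + s^2 - 14s - 24 = (s - 4)(s + 2)(s + 3), so the eigenvalues are -3, -2, 4.
s=-3: eigenvector (1, 0, 2).
s=-2: eigenvector (0, 0, 1).
s=4: eigenvector (1, 1, 2).
P = [[1, 0, 1], [0, 0, 1], [2, 1, 2]], D = diag(-3, -2, 4), P⁻¹ = [[1, -1, 0], [-2, 0, 1], [0, 1, 0]].
T⁴ = P·diag(81, 16, 256)·P⁻¹ = [[81, 175, 0], [0, 256, 0], [130, 350, 16]].
The requested entry is 256.

256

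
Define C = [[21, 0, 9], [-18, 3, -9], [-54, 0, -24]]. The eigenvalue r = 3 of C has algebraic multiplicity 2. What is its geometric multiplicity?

C − 3I = [[18, 0, 9], [-18, 0, -9], [-54, 0, -27]].
This matrix has rank 1, so its null space has dimension 3 − 1 = 2.

2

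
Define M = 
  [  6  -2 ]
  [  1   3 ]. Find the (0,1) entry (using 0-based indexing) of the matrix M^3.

-122

Characteristic polynomial: μ^2 - 9μ + 20 = (μ - 5)(μ - 4), so the eigenvalues are 4, 5.
μ=4: eigenvector (-1, -1).
μ=5: eigenvector (2, 1).
P = [[-1, 2], [-1, 1]], D = diag(4, 5), P⁻¹ = [[1, -2], [1, -1]].
M³ = P·diag(64, 125)·P⁻¹ = [[186, -122], [61, 3]].
The requested entry is -122.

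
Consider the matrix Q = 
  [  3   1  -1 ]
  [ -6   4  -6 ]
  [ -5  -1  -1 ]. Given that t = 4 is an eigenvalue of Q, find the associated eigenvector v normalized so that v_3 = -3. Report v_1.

3

Q − 4I = [[-1, 1, -1], [-6, 0, -6], [-5, -1, -5]].
Solving (Q − 4I)v = 0 gives the eigenspace spanned by (3, 0, -3).
With v_3 = -3, v = (3, 0, -3), so v_1 = 3.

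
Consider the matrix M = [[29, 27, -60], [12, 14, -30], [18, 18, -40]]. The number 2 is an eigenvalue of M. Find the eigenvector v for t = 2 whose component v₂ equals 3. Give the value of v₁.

M − 2I = [[27, 27, -60], [12, 12, -30], [18, 18, -42]].
Solving (M − 2I)v = 0 gives the eigenspace spanned by (-3, 3, 0).
With v₂ = 3, v = (-3, 3, 0), so v₁ = -3.

-3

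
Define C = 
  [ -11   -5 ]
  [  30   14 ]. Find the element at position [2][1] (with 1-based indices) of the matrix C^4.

Characteristic polynomial: λ^2 - 3λ - 4 = (λ - 4)(λ + 1), so the eigenvalues are -1, 4.
λ=4: eigenvector (-1, 3).
λ=-1: eigenvector (1, -2).
P = [[-1, 1], [3, -2]], D = diag(4, -1), P⁻¹ = [[2, 1], [3, 1]].
C⁴ = P·diag(256, 1)·P⁻¹ = [[-509, -255], [1530, 766]].
The requested entry is 1530.

1530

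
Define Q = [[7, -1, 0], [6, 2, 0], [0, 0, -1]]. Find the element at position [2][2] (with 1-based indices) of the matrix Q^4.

-482

Characteristic polynomial: λ^3 - 8λ^2 + 11λ + 20 = (λ - 5)(λ - 4)(λ + 1), so the eigenvalues are -1, 4, 5.
λ=-1: eigenvector (0, 0, 1).
λ=4: eigenvector (1, 3, 0).
λ=5: eigenvector (1, 2, 0).
P = [[0, 1, 1], [0, 3, 2], [1, 0, 0]], D = diag(-1, 4, 5), P⁻¹ = [[0, 0, 1], [-2, 1, 0], [3, -1, 0]].
Q⁴ = P·diag(1, 256, 625)·P⁻¹ = [[1363, -369, 0], [2214, -482, 0], [0, 0, 1]].
The requested entry is -482.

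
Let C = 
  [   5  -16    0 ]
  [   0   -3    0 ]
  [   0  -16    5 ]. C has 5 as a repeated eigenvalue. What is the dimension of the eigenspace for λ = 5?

2

C − 5I = [[0, -16, 0], [0, -8, 0], [0, -16, 0]].
This matrix has rank 1, so its null space has dimension 3 − 1 = 2.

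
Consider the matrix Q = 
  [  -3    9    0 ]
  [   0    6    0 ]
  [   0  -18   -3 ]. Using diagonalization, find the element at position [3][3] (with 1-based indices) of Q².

9

Characteristic polynomial: t^3 - 27t - 54 = (t - 6)(t + 3)^2, so the eigenvalues are -3, -3, 6.
t=-3: eigenvector (0, 0, 1).
t=6: eigenvector (1, 1, -2).
t=-3: eigenvector (1, 0, -2).
P = [[0, 1, 1], [0, 1, 0], [1, -2, -2]], D = diag(-3, 6, -3), P⁻¹ = [[2, 0, 1], [0, 1, 0], [1, -1, 0]].
Q² = P·diag(9, 36, 9)·P⁻¹ = [[9, 27, 0], [0, 36, 0], [0, -54, 9]].
The requested entry is 9.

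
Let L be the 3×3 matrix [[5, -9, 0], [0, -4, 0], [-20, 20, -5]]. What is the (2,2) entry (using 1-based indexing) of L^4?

Characteristic polynomial: t^3 + 4t^2 - 25t - 100 = (t - 5)(t + 4)(t + 5), so the eigenvalues are -5, -4, 5.
t=5: eigenvector (1, 0, -2).
t=-4: eigenvector (1, 1, 0).
t=-5: eigenvector (0, 0, 1).
P = [[1, 1, 0], [0, 1, 0], [-2, 0, 1]], D = diag(5, -4, -5), P⁻¹ = [[1, -1, 0], [0, 1, 0], [2, -2, 1]].
L⁴ = P·diag(625, 256, 625)·P⁻¹ = [[625, -369, 0], [0, 256, 0], [0, 0, 625]].
The requested entry is 256.

256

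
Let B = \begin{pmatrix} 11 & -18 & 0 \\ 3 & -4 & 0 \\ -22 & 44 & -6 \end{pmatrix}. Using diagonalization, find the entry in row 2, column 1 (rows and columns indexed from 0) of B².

Characteristic polynomial: s^3 - s^2 - 32s + 60 = (s - 5)(s - 2)(s + 6), so the eigenvalues are -6, 2, 5.
s=-6: eigenvector (0, 0, 1).
s=2: eigenvector (-2, -1, 0).
s=5: eigenvector (-3, -1, 2).
P = [[0, -2, -3], [0, -1, -1], [1, 0, 2]], D = diag(-6, 2, 5), P⁻¹ = [[2, -4, 1], [1, -3, 0], [-1, 2, 0]].
B² = P·diag(36, 4, 25)·P⁻¹ = [[67, -126, 0], [21, -38, 0], [22, -44, 36]].
The requested entry is -44.

-44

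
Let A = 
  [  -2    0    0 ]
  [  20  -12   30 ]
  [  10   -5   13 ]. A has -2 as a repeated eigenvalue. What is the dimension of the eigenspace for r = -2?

A + 2I = [[0, 0, 0], [20, -10, 30], [10, -5, 15]].
This matrix has rank 1, so its null space has dimension 3 − 1 = 2.

2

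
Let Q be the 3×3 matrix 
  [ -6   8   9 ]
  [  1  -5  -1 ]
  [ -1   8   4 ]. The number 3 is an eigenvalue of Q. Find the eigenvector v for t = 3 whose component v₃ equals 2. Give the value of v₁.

Q − 3I = [[-9, 8, 9], [1, -8, -1], [-1, 8, 1]].
Solving (Q − 3I)v = 0 gives the eigenspace spanned by (2, 0, 2).
With v₃ = 2, v = (2, 0, 2), so v₁ = 2.

2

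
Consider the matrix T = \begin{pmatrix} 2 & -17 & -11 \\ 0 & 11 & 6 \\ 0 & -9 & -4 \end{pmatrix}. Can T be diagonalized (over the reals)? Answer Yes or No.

Characteristic polynomial: p(s) = s^3 - 9s^2 + 24s - 20 = (s - 5)(s - 2)^2.
s = 2 has algebraic multiplicity 2; rank(T − 2I) = 2, so geometric multiplicity = 1.
Geometric multiplicity < algebraic multiplicity, so T is not diagonalizable.

No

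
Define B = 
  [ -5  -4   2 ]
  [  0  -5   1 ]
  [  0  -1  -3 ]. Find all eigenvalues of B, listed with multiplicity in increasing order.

Characteristic polynomial: p(t) = t^3 + 13t^2 + 56t + 80 = (t + 4)^2(t + 5).
Roots (with multiplicity): -5, -4, -4.

-5, -4, -4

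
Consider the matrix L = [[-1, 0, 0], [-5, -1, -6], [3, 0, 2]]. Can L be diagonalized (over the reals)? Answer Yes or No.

Characteristic polynomial: p(r) = r^3 - 3r - 2 = (r - 2)(r + 1)^2.
r = -1 has algebraic multiplicity 2; rank(L + 1I) = 2, so geometric multiplicity = 1.
Geometric multiplicity < algebraic multiplicity, so L is not diagonalizable.

No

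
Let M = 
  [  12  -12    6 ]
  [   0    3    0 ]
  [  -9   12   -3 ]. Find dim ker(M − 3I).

M − 3I = [[9, -12, 6], [0, 0, 0], [-9, 12, -6]].
This matrix has rank 1, so its null space has dimension 3 − 1 = 2.

2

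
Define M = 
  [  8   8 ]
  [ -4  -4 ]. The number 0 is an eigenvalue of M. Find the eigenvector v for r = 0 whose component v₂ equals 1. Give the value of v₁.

-1

M = [[8, 8], [-4, -4]].
Solving (M)v = 0 gives the eigenspace spanned by (-1, 1).
With v₂ = 1, v = (-1, 1), so v₁ = -1.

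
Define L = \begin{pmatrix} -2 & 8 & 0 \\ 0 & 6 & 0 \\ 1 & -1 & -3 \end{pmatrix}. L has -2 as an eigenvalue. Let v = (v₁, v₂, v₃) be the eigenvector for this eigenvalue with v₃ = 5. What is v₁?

5

L + 2I = [[0, 8, 0], [0, 8, 0], [1, -1, -1]].
Solving (L + 2I)v = 0 gives the eigenspace spanned by (5, 0, 5).
With v₃ = 5, v = (5, 0, 5), so v₁ = 5.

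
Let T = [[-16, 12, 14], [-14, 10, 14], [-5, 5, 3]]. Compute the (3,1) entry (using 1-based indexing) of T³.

Characteristic polynomial: μ^3 + 3μ^2 - 10μ - 24 = (μ - 3)(μ + 2)(μ + 4), so the eigenvalues are -4, -2, 3.
μ=-2: eigenvector (1, 0, 1).
μ=-4: eigenvector (1, 1, 0).
μ=3: eigenvector (2, 2, 1).
P = [[1, 1, 2], [0, 1, 2], [1, 0, 1]], D = diag(-2, -4, 3), P⁻¹ = [[1, -1, 0], [2, -1, -2], [-1, 1, 1]].
T³ = P·diag(-8, -64, 27)·P⁻¹ = [[-190, 126, 182], [-182, 118, 182], [-35, 35, 27]].
The requested entry is -35.

-35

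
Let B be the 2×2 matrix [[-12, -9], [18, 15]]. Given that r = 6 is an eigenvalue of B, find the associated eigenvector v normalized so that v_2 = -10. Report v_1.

B − 6I = [[-18, -9], [18, 9]].
Solving (B − 6I)v = 0 gives the eigenspace spanned by (5, -10).
With v_2 = -10, v = (5, -10), so v_1 = 5.

5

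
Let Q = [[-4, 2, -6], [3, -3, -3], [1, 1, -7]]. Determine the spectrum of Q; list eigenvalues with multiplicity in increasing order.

Characteristic polynomial: p(r) = r^3 + 14r^2 + 64r + 96 = (r + 4)^2(r + 6).
Roots (with multiplicity): -6, -4, -4.

-6, -4, -4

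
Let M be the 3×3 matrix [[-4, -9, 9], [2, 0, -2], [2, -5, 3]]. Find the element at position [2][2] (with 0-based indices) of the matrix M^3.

69

Characteristic polynomial: λ^3 + λ^2 - 22λ - 40 = (λ - 5)(λ + 2)(λ + 4), so the eigenvalues are -4, -2, 5.
λ=-2: eigenvector (0, 1, 1).
λ=-4: eigenvector (-1, 1, 1).
λ=5: eigenvector (1, 0, 1).
P = [[0, -1, 1], [1, 1, 0], [1, 1, 1]], D = diag(-2, -4, 5), P⁻¹ = [[1, 2, -1], [-1, -1, 1], [0, -1, 1]].
M³ = P·diag(-8, -64, 125)·P⁻¹ = [[-64, -189, 189], [56, 48, -56], [56, -77, 69]].
The requested entry is 69.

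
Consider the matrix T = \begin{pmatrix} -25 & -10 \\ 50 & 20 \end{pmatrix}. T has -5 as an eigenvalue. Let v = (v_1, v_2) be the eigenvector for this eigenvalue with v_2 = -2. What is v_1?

1

T + 5I = [[-20, -10], [50, 25]].
Solving (T + 5I)v = 0 gives the eigenspace spanned by (1, -2).
With v_2 = -2, v = (1, -2), so v_1 = 1.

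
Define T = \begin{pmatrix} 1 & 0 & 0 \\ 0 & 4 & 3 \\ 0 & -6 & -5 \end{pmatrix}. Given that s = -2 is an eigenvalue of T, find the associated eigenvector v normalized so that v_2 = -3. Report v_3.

6

T + 2I = [[3, 0, 0], [0, 6, 3], [0, -6, -3]].
Solving (T + 2I)v = 0 gives the eigenspace spanned by (0, -3, 6).
With v_2 = -3, v = (0, -3, 6), so v_3 = 6.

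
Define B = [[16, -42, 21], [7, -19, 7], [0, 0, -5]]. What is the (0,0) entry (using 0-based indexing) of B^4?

Characteristic polynomial: μ^3 + 8μ^2 + 5μ - 50 = (μ - 2)(μ + 5)^2, so the eigenvalues are -5, -5, 2.
μ=2: eigenvector (3, 1, 0).
μ=-5: eigenvector (-1, 0, 1).
μ=-5: eigenvector (2, 1, 0).
P = [[3, -1, 2], [1, 0, 1], [0, 1, 0]], D = diag(2, -5, -5), P⁻¹ = [[1, -2, 1], [0, 0, 1], [-1, 3, -1]].
B⁴ = P·diag(16, 625, 625)·P⁻¹ = [[-1202, 3654, -1827], [-609, 1843, -609], [0, 0, 625]].
The requested entry is -1202.

-1202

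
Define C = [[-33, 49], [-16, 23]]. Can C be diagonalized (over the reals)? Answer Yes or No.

No

Characteristic polynomial: p(μ) = μ^2 + 10μ + 25 = (μ + 5)^2.
μ = -5 has algebraic multiplicity 2; rank(C + 5I) = 1, so geometric multiplicity = 1.
Geometric multiplicity < algebraic multiplicity, so C is not diagonalizable.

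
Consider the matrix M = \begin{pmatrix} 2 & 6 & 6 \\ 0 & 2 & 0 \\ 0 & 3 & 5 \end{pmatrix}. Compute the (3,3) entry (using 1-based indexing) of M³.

125

Characteristic polynomial: t^3 - 9t^2 + 24t - 20 = (t - 5)(t - 2)^2, so the eigenvalues are 2, 2, 5.
t=2: eigenvector (1, 0, 0).
t=2: eigenvector (0, 1, -1).
t=5: eigenvector (2, 0, 1).
P = [[1, 0, 2], [0, 1, 0], [0, -1, 1]], D = diag(2, 2, 5), P⁻¹ = [[1, -2, -2], [0, 1, 0], [0, 1, 1]].
M³ = P·diag(8, 8, 125)·P⁻¹ = [[8, 234, 234], [0, 8, 0], [0, 117, 125]].
The requested entry is 125.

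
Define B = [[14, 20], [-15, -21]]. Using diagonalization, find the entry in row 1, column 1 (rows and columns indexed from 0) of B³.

-861

Characteristic polynomial: s^2 + 7s + 6 = (s + 1)(s + 6), so the eigenvalues are -6, -1.
s=-6: eigenvector (1, -1).
s=-1: eigenvector (4, -3).
P = [[1, 4], [-1, -3]], D = diag(-6, -1), P⁻¹ = [[-3, -4], [1, 1]].
B³ = P·diag(-216, -1)·P⁻¹ = [[644, 860], [-645, -861]].
The requested entry is -861.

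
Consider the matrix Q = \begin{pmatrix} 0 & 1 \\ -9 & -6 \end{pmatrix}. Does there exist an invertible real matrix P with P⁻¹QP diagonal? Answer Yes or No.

No

Characteristic polynomial: p(r) = r^2 + 6r + 9 = (r + 3)^2.
r = -3 has algebraic multiplicity 2; rank(Q + 3I) = 1, so geometric multiplicity = 1.
Geometric multiplicity < algebraic multiplicity, so Q is not diagonalizable.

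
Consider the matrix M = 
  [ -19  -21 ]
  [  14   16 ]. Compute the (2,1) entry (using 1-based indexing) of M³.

Characteristic polynomial: s^2 + 3s - 10 = (s - 2)(s + 5), so the eigenvalues are -5, 2.
s=2: eigenvector (1, -1).
s=-5: eigenvector (3, -2).
P = [[1, 3], [-1, -2]], D = diag(2, -5), P⁻¹ = [[-2, -3], [1, 1]].
M³ = P·diag(8, -125)·P⁻¹ = [[-391, -399], [266, 274]].
The requested entry is 266.

266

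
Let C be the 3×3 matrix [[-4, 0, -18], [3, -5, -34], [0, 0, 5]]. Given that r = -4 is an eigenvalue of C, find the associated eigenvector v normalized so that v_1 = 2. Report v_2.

C + 4I = [[0, 0, -18], [3, -1, -34], [0, 0, 9]].
Solving (C + 4I)v = 0 gives the eigenspace spanned by (2, 6, 0).
With v_1 = 2, v = (2, 6, 0), so v_2 = 6.

6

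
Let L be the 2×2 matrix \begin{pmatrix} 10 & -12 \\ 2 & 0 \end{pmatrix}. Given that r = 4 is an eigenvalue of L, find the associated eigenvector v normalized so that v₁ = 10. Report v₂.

L − 4I = [[6, -12], [2, -4]].
Solving (L − 4I)v = 0 gives the eigenspace spanned by (10, 5).
With v₁ = 10, v = (10, 5), so v₂ = 5.

5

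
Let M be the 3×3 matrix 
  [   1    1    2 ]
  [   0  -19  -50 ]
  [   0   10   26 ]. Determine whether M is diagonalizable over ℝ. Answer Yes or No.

No

Characteristic polynomial: p(λ) = λ^3 - 8λ^2 + 13λ - 6 = (λ - 6)(λ - 1)^2.
λ = 1 has algebraic multiplicity 2; rank(M − 1I) = 2, so geometric multiplicity = 1.
Geometric multiplicity < algebraic multiplicity, so M is not diagonalizable.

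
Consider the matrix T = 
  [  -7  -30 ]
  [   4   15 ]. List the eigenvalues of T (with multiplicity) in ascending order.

3, 5

Characteristic polynomial: p(μ) = μ^2 - 8μ + 15 = (μ - 5)(μ - 3).
Roots (with multiplicity): 3, 5.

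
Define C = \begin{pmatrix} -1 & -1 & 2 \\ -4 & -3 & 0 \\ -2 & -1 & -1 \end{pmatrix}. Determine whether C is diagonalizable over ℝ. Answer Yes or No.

Characteristic polynomial: p(s) = s^3 + 5s^2 + 7s + 3 = (s + 1)^2(s + 3).
s = -1 has algebraic multiplicity 2; rank(C + 1I) = 2, so geometric multiplicity = 1.
Geometric multiplicity < algebraic multiplicity, so C is not diagonalizable.

No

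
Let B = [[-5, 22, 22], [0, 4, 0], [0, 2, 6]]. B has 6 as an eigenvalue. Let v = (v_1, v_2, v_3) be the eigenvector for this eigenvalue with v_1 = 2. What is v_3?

1

B − 6I = [[-11, 22, 22], [0, -2, 0], [0, 2, 0]].
Solving (B − 6I)v = 0 gives the eigenspace spanned by (2, 0, 1).
With v_1 = 2, v = (2, 0, 1), so v_3 = 1.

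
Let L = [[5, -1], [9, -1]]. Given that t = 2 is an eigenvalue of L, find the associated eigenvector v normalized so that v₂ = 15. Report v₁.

5

L − 2I = [[3, -1], [9, -3]].
Solving (L − 2I)v = 0 gives the eigenspace spanned by (5, 15).
With v₂ = 15, v = (5, 15), so v₁ = 5.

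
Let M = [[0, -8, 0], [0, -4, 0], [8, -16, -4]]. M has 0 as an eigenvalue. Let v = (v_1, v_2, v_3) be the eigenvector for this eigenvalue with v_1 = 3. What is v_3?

M = [[0, -8, 0], [0, -4, 0], [8, -16, -4]].
Solving (M)v = 0 gives the eigenspace spanned by (3, 0, 6).
With v_1 = 3, v = (3, 0, 6), so v_3 = 6.

6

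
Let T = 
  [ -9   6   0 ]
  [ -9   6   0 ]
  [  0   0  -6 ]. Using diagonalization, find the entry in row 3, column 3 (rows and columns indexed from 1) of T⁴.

1296

Characteristic polynomial: s^3 + 9s^2 + 18s = s(s + 3)(s + 6), so the eigenvalues are -6, -3, 0.
s=-3: eigenvector (1, 1, 0).
s=0: eigenvector (2, 3, 0).
s=-6: eigenvector (0, 0, 1).
P = [[1, 2, 0], [1, 3, 0], [0, 0, 1]], D = diag(-3, 0, -6), P⁻¹ = [[3, -2, 0], [-1, 1, 0], [0, 0, 1]].
T⁴ = P·diag(81, 0, 1296)·P⁻¹ = [[243, -162, 0], [243, -162, 0], [0, 0, 1296]].
The requested entry is 1296.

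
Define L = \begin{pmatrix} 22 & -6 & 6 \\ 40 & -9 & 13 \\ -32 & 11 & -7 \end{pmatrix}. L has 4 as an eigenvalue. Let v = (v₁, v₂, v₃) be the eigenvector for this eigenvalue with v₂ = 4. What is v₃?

L − 4I = [[18, -6, 6], [40, -13, 13], [-32, 11, -11]].
Solving (L − 4I)v = 0 gives the eigenspace spanned by (0, 4, 4).
With v₂ = 4, v = (0, 4, 4), so v₃ = 4.

4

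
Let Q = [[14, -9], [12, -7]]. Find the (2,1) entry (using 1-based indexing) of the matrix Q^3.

468

Characteristic polynomial: t^2 - 7t + 10 = (t - 5)(t - 2), so the eigenvalues are 2, 5.
t=5: eigenvector (1, 1).
t=2: eigenvector (3, 4).
P = [[1, 3], [1, 4]], D = diag(5, 2), P⁻¹ = [[4, -3], [-1, 1]].
Q³ = P·diag(125, 8)·P⁻¹ = [[476, -351], [468, -343]].
The requested entry is 468.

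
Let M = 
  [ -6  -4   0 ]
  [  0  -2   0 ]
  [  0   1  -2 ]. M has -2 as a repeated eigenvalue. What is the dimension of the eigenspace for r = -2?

1

M + 2I = [[-4, -4, 0], [0, 0, 0], [0, 1, 0]].
This matrix has rank 2, so its null space has dimension 3 − 2 = 1.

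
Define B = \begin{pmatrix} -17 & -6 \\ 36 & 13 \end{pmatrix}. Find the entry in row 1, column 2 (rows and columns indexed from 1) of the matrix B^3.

Characteristic polynomial: t^2 + 4t - 5 = (t - 1)(t + 5), so the eigenvalues are -5, 1.
t=1: eigenvector (1, -3).
t=-5: eigenvector (1, -2).
P = [[1, 1], [-3, -2]], D = diag(1, -5), P⁻¹ = [[-2, -1], [3, 1]].
B³ = P·diag(1, -125)·P⁻¹ = [[-377, -126], [756, 253]].
The requested entry is -126.

-126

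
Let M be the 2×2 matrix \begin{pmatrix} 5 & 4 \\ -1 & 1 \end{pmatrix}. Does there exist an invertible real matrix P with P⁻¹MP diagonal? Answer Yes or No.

Characteristic polynomial: p(s) = s^2 - 6s + 9 = (s - 3)^2.
s = 3 has algebraic multiplicity 2; rank(M − 3I) = 1, so geometric multiplicity = 1.
Geometric multiplicity < algebraic multiplicity, so M is not diagonalizable.

No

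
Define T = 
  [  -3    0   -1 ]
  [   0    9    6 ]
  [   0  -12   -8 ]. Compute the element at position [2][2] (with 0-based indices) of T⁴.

Characteristic polynomial: μ^3 + 2μ^2 - 3μ = μ(μ - 1)(μ + 3), so the eigenvalues are -3, 0, 1.
μ=-3: eigenvector (1, 0, 0).
μ=1: eigenvector (1, 3, -4).
μ=0: eigenvector (-1, -2, 3).
P = [[1, 1, -1], [0, 3, -2], [0, -4, 3]], D = diag(-3, 1, 0), P⁻¹ = [[1, 1, 1], [0, 3, 2], [0, 4, 3]].
T⁴ = P·diag(81, 1, 0)·P⁻¹ = [[81, 84, 83], [0, 9, 6], [0, -12, -8]].
The requested entry is -8.

-8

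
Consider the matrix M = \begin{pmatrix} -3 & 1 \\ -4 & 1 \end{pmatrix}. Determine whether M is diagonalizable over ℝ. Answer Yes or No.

Characteristic polynomial: p(t) = t^2 + 2t + 1 = (t + 1)^2.
t = -1 has algebraic multiplicity 2; rank(M + 1I) = 1, so geometric multiplicity = 1.
Geometric multiplicity < algebraic multiplicity, so M is not diagonalizable.

No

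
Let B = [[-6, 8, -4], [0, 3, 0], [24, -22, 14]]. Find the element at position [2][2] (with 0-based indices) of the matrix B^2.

100

Characteristic polynomial: r^3 - 11r^2 + 36r - 36 = (r - 6)(r - 3)(r - 2), so the eigenvalues are 2, 3, 6.
r=2: eigenvector (1, 0, -2).
r=3: eigenvector (0, 1, 2).
r=6: eigenvector (-1, 0, 3).
P = [[1, 0, -1], [0, 1, 0], [-2, 2, 3]], D = diag(2, 3, 6), P⁻¹ = [[3, -2, 1], [0, 1, 0], [2, -2, 1]].
B² = P·diag(4, 9, 36)·P⁻¹ = [[-60, 64, -32], [0, 9, 0], [192, -182, 100]].
The requested entry is 100.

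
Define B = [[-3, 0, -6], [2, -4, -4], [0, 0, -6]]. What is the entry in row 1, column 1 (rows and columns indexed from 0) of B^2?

16

Characteristic polynomial: μ^3 + 13μ^2 + 54μ + 72 = (μ + 3)(μ + 4)(μ + 6), so the eigenvalues are -6, -4, -3.
μ=-3: eigenvector (1, 2, 0).
μ=-4: eigenvector (0, 1, 0).
μ=-6: eigenvector (2, 0, 1).
P = [[1, 0, 2], [2, 1, 0], [0, 0, 1]], D = diag(-3, -4, -6), P⁻¹ = [[1, 0, -2], [-2, 1, 4], [0, 0, 1]].
B² = P·diag(9, 16, 36)·P⁻¹ = [[9, 0, 54], [-14, 16, 28], [0, 0, 36]].
The requested entry is 16.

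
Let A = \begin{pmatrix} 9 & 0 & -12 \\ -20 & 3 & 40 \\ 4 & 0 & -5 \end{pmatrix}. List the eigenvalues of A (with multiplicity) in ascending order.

1, 3, 3

Characteristic polynomial: p(r) = r^3 - 7r^2 + 15r - 9 = (r - 3)^2(r - 1).
Roots (with multiplicity): 1, 3, 3.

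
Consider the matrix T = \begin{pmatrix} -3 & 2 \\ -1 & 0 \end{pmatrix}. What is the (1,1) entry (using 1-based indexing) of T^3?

Characteristic polynomial: λ^2 + 3λ + 2 = (λ + 1)(λ + 2), so the eigenvalues are -2, -1.
λ=-1: eigenvector (-1, -1).
λ=-2: eigenvector (2, 1).
P = [[-1, 2], [-1, 1]], D = diag(-1, -2), P⁻¹ = [[1, -2], [1, -1]].
T³ = P·diag(-1, -8)·P⁻¹ = [[-15, 14], [-7, 6]].
The requested entry is -15.

-15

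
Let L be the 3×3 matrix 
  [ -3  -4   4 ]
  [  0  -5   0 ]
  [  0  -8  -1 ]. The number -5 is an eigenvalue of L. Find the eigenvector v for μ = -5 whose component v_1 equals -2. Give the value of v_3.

L + 5I = [[2, -4, 4], [0, 0, 0], [0, -8, 4]].
Solving (L + 5I)v = 0 gives the eigenspace spanned by (-2, 1, 2).
With v_1 = -2, v = (-2, 1, 2), so v_3 = 2.

2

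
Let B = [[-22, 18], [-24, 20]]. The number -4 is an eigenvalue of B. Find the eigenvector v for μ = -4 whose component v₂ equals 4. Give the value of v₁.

4

B + 4I = [[-18, 18], [-24, 24]].
Solving (B + 4I)v = 0 gives the eigenspace spanned by (4, 4).
With v₂ = 4, v = (4, 4), so v₁ = 4.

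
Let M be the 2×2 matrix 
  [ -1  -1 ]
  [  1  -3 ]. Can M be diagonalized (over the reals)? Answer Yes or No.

Characteristic polynomial: p(s) = s^2 + 4s + 4 = (s + 2)^2.
s = -2 has algebraic multiplicity 2; rank(M + 2I) = 1, so geometric multiplicity = 1.
Geometric multiplicity < algebraic multiplicity, so M is not diagonalizable.

No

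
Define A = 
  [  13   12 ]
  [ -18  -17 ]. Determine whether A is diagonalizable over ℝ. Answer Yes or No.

Yes

Characteristic polynomial: p(μ) = μ^2 + 4μ - 5 = (μ - 1)(μ + 5).
All 2 eigenvalues are distinct, so A is diagonalizable.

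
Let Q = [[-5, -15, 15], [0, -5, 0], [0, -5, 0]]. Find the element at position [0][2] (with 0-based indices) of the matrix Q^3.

Characteristic polynomial: t^3 + 10t^2 + 25t = t(t + 5)^2, so the eigenvalues are -5, -5, 0.
t=-5: eigenvector (1, 0, 0).
t=0: eigenvector (3, 0, 1).
t=-5: eigenvector (1, 1, 1).
P = [[1, 3, 1], [0, 0, 1], [0, 1, 1]], D = diag(-5, 0, -5), P⁻¹ = [[1, 2, -3], [0, -1, 1], [0, 1, 0]].
Q³ = P·diag(-125, 0, -125)·P⁻¹ = [[-125, -375, 375], [0, -125, 0], [0, -125, 0]].
The requested entry is 375.

375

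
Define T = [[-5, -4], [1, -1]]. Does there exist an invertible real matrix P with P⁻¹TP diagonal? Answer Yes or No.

No

Characteristic polynomial: p(λ) = λ^2 + 6λ + 9 = (λ + 3)^2.
λ = -3 has algebraic multiplicity 2; rank(T + 3I) = 1, so geometric multiplicity = 1.
Geometric multiplicity < algebraic multiplicity, so T is not diagonalizable.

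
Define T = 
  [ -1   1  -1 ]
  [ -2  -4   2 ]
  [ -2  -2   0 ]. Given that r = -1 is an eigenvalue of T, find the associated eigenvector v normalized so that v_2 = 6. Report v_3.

6

T + 1I = [[0, 1, -1], [-2, -3, 2], [-2, -2, 1]].
Solving (T + 1I)v = 0 gives the eigenspace spanned by (-3, 6, 6).
With v_2 = 6, v = (-3, 6, 6), so v_3 = 6.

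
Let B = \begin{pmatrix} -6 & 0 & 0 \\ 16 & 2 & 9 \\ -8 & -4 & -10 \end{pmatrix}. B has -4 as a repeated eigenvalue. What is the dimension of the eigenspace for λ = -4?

B + 4I = [[-2, 0, 0], [16, 6, 9], [-8, -4, -6]].
This matrix has rank 2, so its null space has dimension 3 − 2 = 1.

1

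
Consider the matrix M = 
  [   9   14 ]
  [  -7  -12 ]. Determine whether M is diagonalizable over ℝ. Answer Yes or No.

Yes

Characteristic polynomial: p(r) = r^2 + 3r - 10 = (r - 2)(r + 5).
All 2 eigenvalues are distinct, so M is diagonalizable.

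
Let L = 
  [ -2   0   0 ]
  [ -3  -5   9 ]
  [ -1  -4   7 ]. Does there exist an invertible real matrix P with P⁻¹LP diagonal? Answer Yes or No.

No

Characteristic polynomial: p(μ) = μ^3 - 3μ + 2 = (μ - 1)^2(μ + 2).
μ = 1 has algebraic multiplicity 2; rank(L − 1I) = 2, so geometric multiplicity = 1.
Geometric multiplicity < algebraic multiplicity, so L is not diagonalizable.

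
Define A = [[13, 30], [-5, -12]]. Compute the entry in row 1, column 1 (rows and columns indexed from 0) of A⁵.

Characteristic polynomial: s^2 - s - 6 = (s - 3)(s + 2), so the eigenvalues are -2, 3.
s=3: eigenvector (3, -1).
s=-2: eigenvector (-2, 1).
P = [[3, -2], [-1, 1]], D = diag(3, -2), P⁻¹ = [[1, 2], [1, 3]].
A⁵ = P·diag(243, -32)·P⁻¹ = [[793, 1650], [-275, -582]].
The requested entry is -582.

-582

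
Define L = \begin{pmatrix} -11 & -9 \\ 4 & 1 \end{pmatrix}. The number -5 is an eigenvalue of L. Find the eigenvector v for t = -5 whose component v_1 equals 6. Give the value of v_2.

-4

L + 5I = [[-6, -9], [4, 6]].
Solving (L + 5I)v = 0 gives the eigenspace spanned by (6, -4).
With v_1 = 6, v = (6, -4), so v_2 = -4.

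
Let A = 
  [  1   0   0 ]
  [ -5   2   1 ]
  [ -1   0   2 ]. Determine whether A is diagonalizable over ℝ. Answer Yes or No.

Characteristic polynomial: p(λ) = λ^3 - 5λ^2 + 8λ - 4 = (λ - 2)^2(λ - 1).
λ = 2 has algebraic multiplicity 2; rank(A − 2I) = 2, so geometric multiplicity = 1.
Geometric multiplicity < algebraic multiplicity, so A is not diagonalizable.

No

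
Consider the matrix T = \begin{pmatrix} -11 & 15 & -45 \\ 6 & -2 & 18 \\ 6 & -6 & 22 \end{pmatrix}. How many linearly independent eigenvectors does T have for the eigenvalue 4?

T − 4I = [[-15, 15, -45], [6, -6, 18], [6, -6, 18]].
This matrix has rank 1, so its null space has dimension 3 − 1 = 2.

2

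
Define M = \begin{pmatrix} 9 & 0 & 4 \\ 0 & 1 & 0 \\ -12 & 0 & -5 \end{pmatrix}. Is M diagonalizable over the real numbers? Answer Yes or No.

Characteristic polynomial: p(s) = s^3 - 5s^2 + 7s - 3 = (s - 3)(s - 1)^2.
s = 1 has algebraic multiplicity 2; rank(M − 1I) = 1, so geometric multiplicity = 2.
Every eigenvalue has geometric = algebraic multiplicity, so M is diagonalizable.

Yes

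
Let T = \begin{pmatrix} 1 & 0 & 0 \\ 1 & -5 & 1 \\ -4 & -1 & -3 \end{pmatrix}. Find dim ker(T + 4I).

1

T + 4I = [[5, 0, 0], [1, -1, 1], [-4, -1, 1]].
This matrix has rank 2, so its null space has dimension 3 − 2 = 1.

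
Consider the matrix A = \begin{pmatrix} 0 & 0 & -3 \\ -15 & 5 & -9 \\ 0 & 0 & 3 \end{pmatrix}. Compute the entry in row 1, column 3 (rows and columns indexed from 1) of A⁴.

-81

Characteristic polynomial: t^3 - 8t^2 + 15t = t(t - 5)(t - 3), so the eigenvalues are 0, 3, 5.
t=0: eigenvector (1, 3, 0).
t=5: eigenvector (0, 1, 0).
t=3: eigenvector (-1, -3, 1).
P = [[1, 0, -1], [3, 1, -3], [0, 0, 1]], D = diag(0, 5, 3), P⁻¹ = [[1, 0, 1], [-3, 1, 0], [0, 0, 1]].
A⁴ = P·diag(0, 625, 81)·P⁻¹ = [[0, 0, -81], [-1875, 625, -243], [0, 0, 81]].
The requested entry is -81.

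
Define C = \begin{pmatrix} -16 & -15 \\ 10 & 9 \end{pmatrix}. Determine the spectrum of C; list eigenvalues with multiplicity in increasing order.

Characteristic polynomial: p(λ) = λ^2 + 7λ + 6 = (λ + 1)(λ + 6).
Roots (with multiplicity): -6, -1.

-6, -1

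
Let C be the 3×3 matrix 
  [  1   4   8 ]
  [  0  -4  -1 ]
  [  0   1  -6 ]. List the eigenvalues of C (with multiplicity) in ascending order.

Characteristic polynomial: p(t) = t^3 + 9t^2 + 15t - 25 = (t - 1)(t + 5)^2.
Roots (with multiplicity): -5, -5, 1.

-5, -5, 1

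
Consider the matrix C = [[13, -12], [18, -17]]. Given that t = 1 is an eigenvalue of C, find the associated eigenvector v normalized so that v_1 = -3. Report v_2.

C − 1I = [[12, -12], [18, -18]].
Solving (C − 1I)v = 0 gives the eigenspace spanned by (-3, -3).
With v_1 = -3, v = (-3, -3), so v_2 = -3.

-3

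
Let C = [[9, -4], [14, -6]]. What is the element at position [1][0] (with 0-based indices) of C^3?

98

Characteristic polynomial: λ^2 - 3λ + 2 = (λ - 2)(λ - 1), so the eigenvalues are 1, 2.
λ=1: eigenvector (1, 2).
λ=2: eigenvector (4, 7).
P = [[1, 4], [2, 7]], D = diag(1, 2), P⁻¹ = [[-7, 4], [2, -1]].
C³ = P·diag(1, 8)·P⁻¹ = [[57, -28], [98, -48]].
The requested entry is 98.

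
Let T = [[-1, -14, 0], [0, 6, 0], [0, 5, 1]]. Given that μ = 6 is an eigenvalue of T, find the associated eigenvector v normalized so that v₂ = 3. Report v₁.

-6

T − 6I = [[-7, -14, 0], [0, 0, 0], [0, 5, -5]].
Solving (T − 6I)v = 0 gives the eigenspace spanned by (-6, 3, 3).
With v₂ = 3, v = (-6, 3, 3), so v₁ = -6.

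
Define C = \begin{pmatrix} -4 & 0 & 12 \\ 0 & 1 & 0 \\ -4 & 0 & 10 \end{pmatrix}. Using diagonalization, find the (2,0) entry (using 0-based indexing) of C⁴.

-480

Characteristic polynomial: t^3 - 7t^2 + 14t - 8 = (t - 4)(t - 2)(t - 1), so the eigenvalues are 1, 2, 4.
t=4: eigenvector (-3, 0, -2).
t=1: eigenvector (0, 1, 0).
t=2: eigenvector (2, 0, 1).
P = [[-3, 0, 2], [0, 1, 0], [-2, 0, 1]], D = diag(4, 1, 2), P⁻¹ = [[1, 0, -2], [0, 1, 0], [2, 0, -3]].
C⁴ = P·diag(256, 1, 16)·P⁻¹ = [[-704, 0, 1440], [0, 1, 0], [-480, 0, 976]].
The requested entry is -480.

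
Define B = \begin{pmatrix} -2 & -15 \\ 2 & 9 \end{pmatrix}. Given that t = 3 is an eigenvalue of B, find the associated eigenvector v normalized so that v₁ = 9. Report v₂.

B − 3I = [[-5, -15], [2, 6]].
Solving (B − 3I)v = 0 gives the eigenspace spanned by (9, -3).
With v₁ = 9, v = (9, -3), so v₂ = -3.

-3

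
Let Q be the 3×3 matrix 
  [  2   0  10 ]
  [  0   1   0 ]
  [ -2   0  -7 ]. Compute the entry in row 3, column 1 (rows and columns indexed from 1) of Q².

10

Characteristic polynomial: s^3 + 4s^2 + s - 6 = (s - 1)(s + 2)(s + 3), so the eigenvalues are -3, -2, 1.
s=-3: eigenvector (-2, 0, 1).
s=1: eigenvector (0, 1, 0).
s=-2: eigenvector (5, 0, -2).
P = [[-2, 0, 5], [0, 1, 0], [1, 0, -2]], D = diag(-3, 1, -2), P⁻¹ = [[2, 0, 5], [0, 1, 0], [1, 0, 2]].
Q² = P·diag(9, 1, 4)·P⁻¹ = [[-16, 0, -50], [0, 1, 0], [10, 0, 29]].
The requested entry is 10.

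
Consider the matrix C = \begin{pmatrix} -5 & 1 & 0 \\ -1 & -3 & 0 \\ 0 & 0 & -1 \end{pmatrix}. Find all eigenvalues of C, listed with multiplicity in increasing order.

Characteristic polynomial: p(t) = t^3 + 9t^2 + 24t + 16 = (t + 1)(t + 4)^2.
Roots (with multiplicity): -4, -4, -1.

-4, -4, -1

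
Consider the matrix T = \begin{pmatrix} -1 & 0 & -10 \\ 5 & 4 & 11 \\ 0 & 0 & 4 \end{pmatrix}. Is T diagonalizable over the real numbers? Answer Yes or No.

No

Characteristic polynomial: p(s) = s^3 - 7s^2 + 8s + 16 = (s - 4)^2(s + 1).
s = 4 has algebraic multiplicity 2; rank(T − 4I) = 2, so geometric multiplicity = 1.
Geometric multiplicity < algebraic multiplicity, so T is not diagonalizable.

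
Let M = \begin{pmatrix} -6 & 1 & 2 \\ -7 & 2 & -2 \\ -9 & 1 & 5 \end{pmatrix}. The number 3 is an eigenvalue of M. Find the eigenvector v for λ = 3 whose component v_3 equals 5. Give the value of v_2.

M − 3I = [[-9, 1, 2], [-7, -1, -2], [-9, 1, 2]].
Solving (M − 3I)v = 0 gives the eigenspace spanned by (0, -10, 5).
With v_3 = 5, v = (0, -10, 5), so v_2 = -10.

-10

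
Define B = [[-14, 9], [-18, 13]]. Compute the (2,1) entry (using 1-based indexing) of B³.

-378

Characteristic polynomial: s^2 + s - 20 = (s - 4)(s + 5), so the eigenvalues are -5, 4.
s=-5: eigenvector (1, 1).
s=4: eigenvector (1, 2).
P = [[1, 1], [1, 2]], D = diag(-5, 4), P⁻¹ = [[2, -1], [-1, 1]].
B³ = P·diag(-125, 64)·P⁻¹ = [[-314, 189], [-378, 253]].
The requested entry is -378.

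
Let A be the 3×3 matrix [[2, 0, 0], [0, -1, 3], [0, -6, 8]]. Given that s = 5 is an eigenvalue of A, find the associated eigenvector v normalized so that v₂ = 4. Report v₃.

8

A − 5I = [[-3, 0, 0], [0, -6, 3], [0, -6, 3]].
Solving (A − 5I)v = 0 gives the eigenspace spanned by (0, 4, 8).
With v₂ = 4, v = (0, 4, 8), so v₃ = 8.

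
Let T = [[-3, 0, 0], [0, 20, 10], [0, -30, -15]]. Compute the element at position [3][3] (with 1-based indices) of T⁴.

-1875

Characteristic polynomial: λ^3 - 2λ^2 - 15λ = λ(λ - 5)(λ + 3), so the eigenvalues are -3, 0, 5.
λ=5: eigenvector (0, 2, -3).
λ=0: eigenvector (0, 1, -2).
λ=-3: eigenvector (1, 0, 0).
P = [[0, 0, 1], [2, 1, 0], [-3, -2, 0]], D = diag(5, 0, -3), P⁻¹ = [[0, 2, 1], [0, -3, -2], [1, 0, 0]].
T⁴ = P·diag(625, 0, 81)·P⁻¹ = [[81, 0, 0], [0, 2500, 1250], [0, -3750, -1875]].
The requested entry is -1875.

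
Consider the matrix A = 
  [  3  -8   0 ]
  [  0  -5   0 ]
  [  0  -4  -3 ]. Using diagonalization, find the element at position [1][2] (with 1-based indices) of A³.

Characteristic polynomial: s^3 + 5s^2 - 9s - 45 = (s - 3)(s + 3)(s + 5), so the eigenvalues are -5, -3, 3.
s=3: eigenvector (1, 0, 0).
s=-3: eigenvector (0, 0, 1).
s=-5: eigenvector (1, 1, 2).
P = [[1, 0, 1], [0, 0, 1], [0, 1, 2]], D = diag(3, -3, -5), P⁻¹ = [[1, -1, 0], [0, -2, 1], [0, 1, 0]].
A³ = P·diag(27, -27, -125)·P⁻¹ = [[27, -152, 0], [0, -125, 0], [0, -196, -27]].
The requested entry is -152.

-152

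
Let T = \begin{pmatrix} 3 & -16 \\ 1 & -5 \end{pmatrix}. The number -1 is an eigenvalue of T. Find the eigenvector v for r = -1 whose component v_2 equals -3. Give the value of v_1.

T + 1I = [[4, -16], [1, -4]].
Solving (T + 1I)v = 0 gives the eigenspace spanned by (-12, -3).
With v_2 = -3, v = (-12, -3), so v_1 = -12.

-12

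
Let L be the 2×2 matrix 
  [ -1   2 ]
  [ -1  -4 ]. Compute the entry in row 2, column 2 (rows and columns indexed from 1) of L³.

-46

Characteristic polynomial: r^2 + 5r + 6 = (r + 2)(r + 3), so the eigenvalues are -3, -2.
r=-2: eigenvector (2, -1).
r=-3: eigenvector (-1, 1).
P = [[2, -1], [-1, 1]], D = diag(-2, -3), P⁻¹ = [[1, 1], [1, 2]].
L³ = P·diag(-8, -27)·P⁻¹ = [[11, 38], [-19, -46]].
The requested entry is -46.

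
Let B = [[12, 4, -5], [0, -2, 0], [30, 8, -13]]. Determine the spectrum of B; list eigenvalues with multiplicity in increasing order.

-3, -2, 2

Characteristic polynomial: p(r) = r^3 + 3r^2 - 4r - 12 = (r - 2)(r + 2)(r + 3).
Roots (with multiplicity): -3, -2, 2.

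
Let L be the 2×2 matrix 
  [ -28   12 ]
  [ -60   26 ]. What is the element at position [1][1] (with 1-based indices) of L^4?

1216

Characteristic polynomial: r^2 + 2r - 8 = (r - 2)(r + 4), so the eigenvalues are -4, 2.
r=2: eigenvector (2, 5).
r=-4: eigenvector (1, 2).
P = [[2, 1], [5, 2]], D = diag(2, -4), P⁻¹ = [[-2, 1], [5, -2]].
L⁴ = P·diag(16, 256)·P⁻¹ = [[1216, -480], [2400, -944]].
The requested entry is 1216.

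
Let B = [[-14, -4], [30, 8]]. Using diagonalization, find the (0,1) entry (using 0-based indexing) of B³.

-112

Characteristic polynomial: t^2 + 6t + 8 = (t + 2)(t + 4), so the eigenvalues are -4, -2.
t=-2: eigenvector (-1, 3).
t=-4: eigenvector (2, -5).
P = [[-1, 2], [3, -5]], D = diag(-2, -4), P⁻¹ = [[5, 2], [3, 1]].
B³ = P·diag(-8, -64)·P⁻¹ = [[-344, -112], [840, 272]].
The requested entry is -112.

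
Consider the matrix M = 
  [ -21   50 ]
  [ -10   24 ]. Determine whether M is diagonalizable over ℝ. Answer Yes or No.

Yes

Characteristic polynomial: p(λ) = λ^2 - 3λ - 4 = (λ - 4)(λ + 1).
All 2 eigenvalues are distinct, so M is diagonalizable.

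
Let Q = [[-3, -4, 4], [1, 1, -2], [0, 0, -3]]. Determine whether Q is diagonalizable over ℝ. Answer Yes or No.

No

Characteristic polynomial: p(μ) = μ^3 + 5μ^2 + 7μ + 3 = (μ + 1)^2(μ + 3).
μ = -1 has algebraic multiplicity 2; rank(Q + 1I) = 2, so geometric multiplicity = 1.
Geometric multiplicity < algebraic multiplicity, so Q is not diagonalizable.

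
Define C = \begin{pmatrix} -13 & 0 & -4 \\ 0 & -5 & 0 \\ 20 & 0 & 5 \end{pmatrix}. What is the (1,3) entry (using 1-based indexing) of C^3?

-196

Characteristic polynomial: μ^3 + 13μ^2 + 55μ + 75 = (μ + 3)(μ + 5)^2, so the eigenvalues are -5, -5, -3.
μ=-5: eigenvector (1, 0, -2).
μ=-5: eigenvector (1, 1, -2).
μ=-3: eigenvector (-2, 0, 5).
P = [[1, 1, -2], [0, 1, 0], [-2, -2, 5]], D = diag(-5, -5, -3), P⁻¹ = [[5, -1, 2], [0, 1, 0], [2, 0, 1]].
C³ = P·diag(-125, -125, -27)·P⁻¹ = [[-517, 0, -196], [0, -125, 0], [980, 0, 365]].
The requested entry is -196.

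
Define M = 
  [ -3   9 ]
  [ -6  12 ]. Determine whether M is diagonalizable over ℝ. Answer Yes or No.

Yes

Characteristic polynomial: p(s) = s^2 - 9s + 18 = (s - 6)(s - 3).
All 2 eigenvalues are distinct, so M is diagonalizable.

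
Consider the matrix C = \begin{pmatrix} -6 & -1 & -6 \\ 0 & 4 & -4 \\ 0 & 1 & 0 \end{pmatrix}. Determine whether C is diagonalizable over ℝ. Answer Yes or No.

Characteristic polynomial: p(μ) = μ^3 + 2μ^2 - 20μ + 24 = (μ - 2)^2(μ + 6).
μ = 2 has algebraic multiplicity 2; rank(C − 2I) = 2, so geometric multiplicity = 1.
Geometric multiplicity < algebraic multiplicity, so C is not diagonalizable.

No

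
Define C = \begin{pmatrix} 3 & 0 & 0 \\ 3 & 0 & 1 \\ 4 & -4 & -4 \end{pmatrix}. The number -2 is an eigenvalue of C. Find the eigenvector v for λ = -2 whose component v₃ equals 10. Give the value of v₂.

C + 2I = [[5, 0, 0], [3, 2, 1], [4, -4, -2]].
Solving (C + 2I)v = 0 gives the eigenspace spanned by (0, -5, 10).
With v₃ = 10, v = (0, -5, 10), so v₂ = -5.

-5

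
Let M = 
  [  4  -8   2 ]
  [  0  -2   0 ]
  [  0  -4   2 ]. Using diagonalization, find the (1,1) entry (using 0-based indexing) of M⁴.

Characteristic polynomial: s^3 - 4s^2 - 4s + 16 = (s - 4)(s - 2)(s + 2), so the eigenvalues are -2, 2, 4.
s=4: eigenvector (1, 0, 0).
s=-2: eigenvector (1, 1, 1).
s=2: eigenvector (-1, 0, 1).
P = [[1, 1, -1], [0, 1, 0], [0, 1, 1]], D = diag(4, -2, 2), P⁻¹ = [[1, -2, 1], [0, 1, 0], [0, -1, 1]].
M⁴ = P·diag(256, 16, 16)·P⁻¹ = [[256, -480, 240], [0, 16, 0], [0, 0, 16]].
The requested entry is 16.

16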